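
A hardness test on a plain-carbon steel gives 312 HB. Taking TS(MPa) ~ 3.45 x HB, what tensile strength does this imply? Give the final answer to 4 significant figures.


TS (MPa) = 3.45 * HB
TS = 3.45 * 312
TS = 1076 MPa


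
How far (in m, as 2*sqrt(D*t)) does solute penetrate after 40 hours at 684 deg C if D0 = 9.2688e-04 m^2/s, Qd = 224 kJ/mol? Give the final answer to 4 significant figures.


Step 1: D = D0 * exp(-Qd/(R*T))
T = 957.15 K
D = 9.2688e-04 * exp(-224e3 / (8.314 * 957.15)) = 5.52342e-16 m^2/s
Step 2: L = 2*sqrt(D*t)
t = 40 h = 144000 s
L = 2*sqrt(5.52342e-16 * 144000) = 1.784e-05 m


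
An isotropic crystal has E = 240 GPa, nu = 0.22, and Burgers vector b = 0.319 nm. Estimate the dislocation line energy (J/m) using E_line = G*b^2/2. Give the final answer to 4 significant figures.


Step 1: G = E / (2*(1+nu))
G = 240 / (2*(1+0.22)) = 98.3607 GPa = 9.83607e+10 Pa
Step 2: E_line = G*b^2/2
b = 0.319 nm = 3.19e-10 m
E_line = 0.5 * 9.83607e+10 * (3.19e-10)^2 = 5.005e-09 J/m


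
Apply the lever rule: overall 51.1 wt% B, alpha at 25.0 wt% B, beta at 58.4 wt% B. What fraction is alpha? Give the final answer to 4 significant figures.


f_alpha = (C_beta - C0) / (C_beta - C_alpha)
f_alpha = (58.4 - 51.1) / (58.4 - 25.0)
f_alpha = 0.2186


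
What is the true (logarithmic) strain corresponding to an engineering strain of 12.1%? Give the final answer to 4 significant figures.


epsilon_true = ln(1 + epsilon_eng)
epsilon_true = ln(1 + 0.121)
epsilon_true = 0.1142


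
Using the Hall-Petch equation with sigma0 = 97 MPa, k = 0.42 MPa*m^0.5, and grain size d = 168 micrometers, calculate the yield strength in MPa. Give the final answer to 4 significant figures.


sigma_y = sigma0 + k / sqrt(d)
d = 168 um = 1.68e-04 m
sigma_y = 97 + 0.42 / sqrt(1.68e-04)
sigma_y = 129.4 MPa


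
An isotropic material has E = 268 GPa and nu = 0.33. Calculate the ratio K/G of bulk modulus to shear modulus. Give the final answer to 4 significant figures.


G = E / (2*(1+nu))
G = 268 / (2*(1+0.33)) = 100.752 GPa
K = E / (3*(1-2*nu))
K = 268 / (3*(1-2*0.33)) = 262.745 GPa
K/G = 262.745 / 100.752 = 2.608


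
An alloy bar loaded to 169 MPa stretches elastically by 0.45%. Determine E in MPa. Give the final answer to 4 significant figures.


E = sigma / epsilon
epsilon = 0.45% = 4.5e-03
E = 169 / 4.5e-03
E = 37560 MPa


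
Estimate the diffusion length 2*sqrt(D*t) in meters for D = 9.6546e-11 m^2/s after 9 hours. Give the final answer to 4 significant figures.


t = 9 hr = 32400 s
Diffusion length = 2*sqrt(D*t)
= 2*sqrt(9.6546e-11 * 32400)
= 3.537e-03 m


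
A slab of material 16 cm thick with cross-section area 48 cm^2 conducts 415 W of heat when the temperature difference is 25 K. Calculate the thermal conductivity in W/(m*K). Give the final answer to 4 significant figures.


k = Q*L / (A*dT)
L = 0.16 m, A = 4.8e-03 m^2
k = 415 * 0.16 / (4.8e-03 * 25)
k = 553.3 W/(m*K)


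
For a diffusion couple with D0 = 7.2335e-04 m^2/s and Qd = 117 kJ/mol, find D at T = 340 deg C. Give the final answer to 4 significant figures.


D = D0 * exp(-Qd / (R*T))
T = 613.15 K
D = 7.2335e-04 * exp(-117e3 / (8.314 * 613.15))
D = 7.793e-14 m^2/s


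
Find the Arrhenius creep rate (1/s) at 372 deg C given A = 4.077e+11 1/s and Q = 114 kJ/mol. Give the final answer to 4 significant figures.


rate = A * exp(-Q / (R*T))
T = 372 + 273.15 = 645.15 K
rate = 4.077e+11 * exp(-114e3 / (8.314 * 645.15))
rate = 239.9 1/s


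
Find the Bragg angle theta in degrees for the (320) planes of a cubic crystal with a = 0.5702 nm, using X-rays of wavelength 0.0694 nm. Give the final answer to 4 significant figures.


d = a / sqrt(h^2+k^2+l^2)
d = 0.5702 / sqrt(13) = 0.158145 nm
lambda = 2*d*sin(theta)  =>  sin(theta) = lambda / (2*d)
sin(theta) = 0.0694 / (2 * 0.158145) = 0.219419
theta = 12.67 deg


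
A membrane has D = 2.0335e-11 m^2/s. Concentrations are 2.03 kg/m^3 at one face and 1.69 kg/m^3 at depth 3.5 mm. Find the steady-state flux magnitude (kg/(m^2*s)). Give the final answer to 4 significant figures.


J = -D * (dC/dx) = D * (C1 - C2) / dx
J = 2.0335e-11 * (2.03 - 1.69) / 3.5e-03
J = 1.975e-09 kg/(m^2*s)


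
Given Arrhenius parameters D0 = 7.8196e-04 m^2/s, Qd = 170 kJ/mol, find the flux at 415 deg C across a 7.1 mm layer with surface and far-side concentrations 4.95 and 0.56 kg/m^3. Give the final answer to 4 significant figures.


Step 1: D = D0 * exp(-Qd/(R*T))
T = 415 + 273.15 = 688.15 K
D = 7.8196e-04 * exp(-170e3 / (8.314 * 688.15)) = 9.74354e-17 m^2/s
Step 2: J = D * (C1 - C2) / dx
J = 9.74354e-17 * (4.95 - 0.56) / 7.1e-03
J = 6.025e-14 kg/(m^2*s)


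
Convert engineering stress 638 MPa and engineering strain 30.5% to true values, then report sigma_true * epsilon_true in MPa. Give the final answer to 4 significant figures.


sigma_true = sigma_eng * (1 + epsilon_eng)
sigma_true = 638 * (1 + 0.305) = 832.59 MPa
epsilon_true = ln(1 + epsilon_eng)
epsilon_true = ln(1 + 0.305) = 0.266203
sigma_true * epsilon_true = 832.59 * 0.266203 = 221.6 MPa


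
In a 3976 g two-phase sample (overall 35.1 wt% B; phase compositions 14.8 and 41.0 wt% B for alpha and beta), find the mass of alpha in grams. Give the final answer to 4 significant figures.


f_alpha = (C_beta - C0) / (C_beta - C_alpha)
f_alpha = (41.0 - 35.1) / (41.0 - 14.8) = 0.225191
m_alpha = f_alpha * m_total = 0.225191 * 3976 = 895.4 g


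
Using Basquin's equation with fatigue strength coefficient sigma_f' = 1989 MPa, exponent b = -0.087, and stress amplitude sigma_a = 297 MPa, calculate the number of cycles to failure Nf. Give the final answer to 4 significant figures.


sigma_a = sigma_f' * (2*Nf)^b
2*Nf = (sigma_a / sigma_f')^(1/b)
2*Nf = (297 / 1989)^(1/-0.087)
2*Nf = 3.11067e+09
Nf = 1.555e+09 cycles


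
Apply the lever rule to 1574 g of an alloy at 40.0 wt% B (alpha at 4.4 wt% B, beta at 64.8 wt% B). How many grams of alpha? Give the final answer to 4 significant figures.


f_alpha = (C_beta - C0) / (C_beta - C_alpha)
f_alpha = (64.8 - 40.0) / (64.8 - 4.4) = 0.410596
m_alpha = f_alpha * m_total = 0.410596 * 1574 = 646.3 g


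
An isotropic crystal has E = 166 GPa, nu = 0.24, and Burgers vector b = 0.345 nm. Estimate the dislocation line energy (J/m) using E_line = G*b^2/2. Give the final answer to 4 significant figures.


Step 1: G = E / (2*(1+nu))
G = 166 / (2*(1+0.24)) = 66.9355 GPa = 6.69355e+10 Pa
Step 2: E_line = G*b^2/2
b = 0.345 nm = 3.45e-10 m
E_line = 0.5 * 6.69355e+10 * (3.45e-10)^2 = 3.983e-09 J/m


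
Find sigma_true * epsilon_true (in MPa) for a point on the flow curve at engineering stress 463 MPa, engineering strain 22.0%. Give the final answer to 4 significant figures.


sigma_true = sigma_eng * (1 + epsilon_eng)
sigma_true = 463 * (1 + 0.22) = 564.86 MPa
epsilon_true = ln(1 + epsilon_eng)
epsilon_true = ln(1 + 0.22) = 0.198851
sigma_true * epsilon_true = 564.86 * 0.198851 = 112.3 MPa


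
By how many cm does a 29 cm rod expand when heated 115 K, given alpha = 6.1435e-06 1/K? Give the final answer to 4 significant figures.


dL = L0 * alpha * dT
dL = 29 * 6.1435e-06 * 115
dL = 0.02049 cm


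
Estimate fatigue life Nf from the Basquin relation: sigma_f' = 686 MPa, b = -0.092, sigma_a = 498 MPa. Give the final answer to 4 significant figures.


sigma_a = sigma_f' * (2*Nf)^b
2*Nf = (sigma_a / sigma_f')^(1/b)
2*Nf = (498 / 686)^(1/-0.092)
2*Nf = 32.5012
Nf = 16.25 cycles


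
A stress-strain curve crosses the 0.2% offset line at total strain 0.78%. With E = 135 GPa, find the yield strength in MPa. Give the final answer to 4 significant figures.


Offset strain = 0.002
Elastic strain at yield = total_strain - offset = 7.8e-03 - 0.002 = 5.8e-03
sigma_y = E * elastic_strain = 135000 * 5.8e-03
sigma_y = 783 MPa


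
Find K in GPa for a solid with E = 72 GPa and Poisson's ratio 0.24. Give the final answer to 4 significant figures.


K = E / (3*(1-2*nu))
K = 72 / (3*(1-2*0.24))
K = 46.15 GPa


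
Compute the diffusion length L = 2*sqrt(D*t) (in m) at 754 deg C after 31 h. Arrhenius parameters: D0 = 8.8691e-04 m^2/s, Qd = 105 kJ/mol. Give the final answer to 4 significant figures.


Step 1: D = D0 * exp(-Qd/(R*T))
T = 1027.15 K
D = 8.8691e-04 * exp(-105e3 / (8.314 * 1027.15)) = 4.05529e-09 m^2/s
Step 2: L = 2*sqrt(D*t)
t = 31 h = 111600 s
L = 2*sqrt(4.05529e-09 * 111600) = 0.04255 m


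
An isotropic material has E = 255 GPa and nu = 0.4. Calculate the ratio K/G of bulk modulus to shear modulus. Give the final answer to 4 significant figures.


G = E / (2*(1+nu))
G = 255 / (2*(1+0.4)) = 91.0714 GPa
K = E / (3*(1-2*nu))
K = 255 / (3*(1-2*0.4)) = 425 GPa
K/G = 425 / 91.0714 = 4.667


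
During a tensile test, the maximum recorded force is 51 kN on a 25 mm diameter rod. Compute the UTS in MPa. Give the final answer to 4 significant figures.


A0 = pi*(d/2)^2 = pi*(25/2)^2 = 490.874 mm^2
UTS = F_max / A0 = 51*1000 / 490.874
UTS = 103.9 MPa


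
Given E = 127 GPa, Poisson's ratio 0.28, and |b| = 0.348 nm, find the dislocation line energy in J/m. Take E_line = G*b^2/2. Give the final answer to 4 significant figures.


Step 1: G = E / (2*(1+nu))
G = 127 / (2*(1+0.28)) = 49.6094 GPa = 4.96094e+10 Pa
Step 2: E_line = G*b^2/2
b = 0.348 nm = 3.48e-10 m
E_line = 0.5 * 4.96094e+10 * (3.48e-10)^2 = 3.004e-09 J/m


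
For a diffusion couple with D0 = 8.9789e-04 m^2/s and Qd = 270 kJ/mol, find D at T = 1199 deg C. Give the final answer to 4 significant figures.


D = D0 * exp(-Qd / (R*T))
T = 1472.15 K
D = 8.9789e-04 * exp(-270e3 / (8.314 * 1472.15))
D = 2.359e-13 m^2/s


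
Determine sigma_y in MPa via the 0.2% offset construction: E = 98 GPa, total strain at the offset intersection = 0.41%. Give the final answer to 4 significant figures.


Offset strain = 0.002
Elastic strain at yield = total_strain - offset = 4.1e-03 - 0.002 = 2.1e-03
sigma_y = E * elastic_strain = 98000 * 2.1e-03
sigma_y = 205.8 MPa


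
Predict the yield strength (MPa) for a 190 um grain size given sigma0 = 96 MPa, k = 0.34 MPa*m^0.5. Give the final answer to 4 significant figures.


sigma_y = sigma0 + k / sqrt(d)
d = 190 um = 1.9e-04 m
sigma_y = 96 + 0.34 / sqrt(1.9e-04)
sigma_y = 120.7 MPa


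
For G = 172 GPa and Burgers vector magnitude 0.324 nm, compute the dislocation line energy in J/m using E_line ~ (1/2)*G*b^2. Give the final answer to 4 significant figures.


E = G*b^2/2
b = 0.324 nm = 3.24e-10 m
G = 172 GPa = 1.72e+11 Pa
E = 0.5 * 1.72e+11 * (3.24e-10)^2
E = 9.028e-09 J/m


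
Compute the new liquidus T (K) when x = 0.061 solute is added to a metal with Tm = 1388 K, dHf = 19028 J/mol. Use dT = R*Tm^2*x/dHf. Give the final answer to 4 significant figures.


dT = R*Tm^2*x / dHf
dT = 8.314 * 1388^2 * 0.061 / 19028
dT = 51.3482 K
T_new = 1388 - 51.3482 = 1337 K


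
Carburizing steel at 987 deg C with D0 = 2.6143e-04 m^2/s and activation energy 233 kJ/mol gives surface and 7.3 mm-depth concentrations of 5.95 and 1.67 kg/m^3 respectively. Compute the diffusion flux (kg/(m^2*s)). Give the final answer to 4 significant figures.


Step 1: D = D0 * exp(-Qd/(R*T))
T = 987 + 273.15 = 1260.15 K
D = 2.6143e-04 * exp(-233e3 / (8.314 * 1260.15)) = 5.73976e-14 m^2/s
Step 2: J = D * (C1 - C2) / dx
J = 5.73976e-14 * (5.95 - 1.67) / 7.3e-03
J = 3.365e-11 kg/(m^2*s)


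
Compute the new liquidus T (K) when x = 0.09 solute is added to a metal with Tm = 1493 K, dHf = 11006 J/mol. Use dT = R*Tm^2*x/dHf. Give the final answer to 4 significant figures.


dT = R*Tm^2*x / dHf
dT = 8.314 * 1493^2 * 0.09 / 11006
dT = 151.545 K
T_new = 1493 - 151.545 = 1341 K


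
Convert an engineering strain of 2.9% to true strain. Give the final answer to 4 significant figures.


epsilon_true = ln(1 + epsilon_eng)
epsilon_true = ln(1 + 0.029)
epsilon_true = 0.02859


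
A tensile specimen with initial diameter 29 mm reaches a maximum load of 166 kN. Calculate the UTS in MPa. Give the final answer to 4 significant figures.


A0 = pi*(d/2)^2 = pi*(29/2)^2 = 660.52 mm^2
UTS = F_max / A0 = 166*1000 / 660.52
UTS = 251.3 MPa


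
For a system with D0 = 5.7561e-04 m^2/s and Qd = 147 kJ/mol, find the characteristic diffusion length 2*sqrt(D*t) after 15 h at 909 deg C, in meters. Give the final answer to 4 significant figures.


Step 1: D = D0 * exp(-Qd/(R*T))
T = 1182.15 K
D = 5.7561e-04 * exp(-147e3 / (8.314 * 1182.15)) = 1.83879e-10 m^2/s
Step 2: L = 2*sqrt(D*t)
t = 15 h = 54000 s
L = 2*sqrt(1.83879e-10 * 54000) = 6.302e-03 m


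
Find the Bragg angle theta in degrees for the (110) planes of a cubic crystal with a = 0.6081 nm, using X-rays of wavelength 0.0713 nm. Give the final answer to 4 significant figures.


d = a / sqrt(h^2+k^2+l^2)
d = 0.6081 / sqrt(2) = 0.429992 nm
lambda = 2*d*sin(theta)  =>  sin(theta) = lambda / (2*d)
sin(theta) = 0.0713 / (2 * 0.429992) = 0.0829086
theta = 4.756 deg


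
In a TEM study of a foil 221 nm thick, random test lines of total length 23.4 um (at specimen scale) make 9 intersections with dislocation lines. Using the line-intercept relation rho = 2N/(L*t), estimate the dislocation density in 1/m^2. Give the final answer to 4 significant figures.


rho = 2N / (L * t)
L = 23.4 um = 2.34e-05 m, t = 221 nm = 2.21e-07 m
rho = 2 * 9 / (2.34e-05 * 2.21e-07)
rho = 3.481e+12 1/m^2


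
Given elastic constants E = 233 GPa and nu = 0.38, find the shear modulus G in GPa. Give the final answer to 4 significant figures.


G = E / (2*(1+nu))
G = 233 / (2*(1+0.38))
G = 84.42 GPa


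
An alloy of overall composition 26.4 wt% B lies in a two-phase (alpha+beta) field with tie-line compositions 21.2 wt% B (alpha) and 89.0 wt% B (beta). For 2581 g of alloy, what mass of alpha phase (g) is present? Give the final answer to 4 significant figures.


f_alpha = (C_beta - C0) / (C_beta - C_alpha)
f_alpha = (89.0 - 26.4) / (89.0 - 21.2) = 0.923304
m_alpha = f_alpha * m_total = 0.923304 * 2581 = 2383 g


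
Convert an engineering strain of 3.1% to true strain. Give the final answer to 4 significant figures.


epsilon_true = ln(1 + epsilon_eng)
epsilon_true = ln(1 + 0.031)
epsilon_true = 0.03053


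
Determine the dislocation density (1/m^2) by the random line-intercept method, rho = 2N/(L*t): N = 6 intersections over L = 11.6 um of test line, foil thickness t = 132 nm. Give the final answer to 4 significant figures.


rho = 2N / (L * t)
L = 11.6 um = 1.16e-05 m, t = 132 nm = 1.32e-07 m
rho = 2 * 6 / (1.16e-05 * 1.32e-07)
rho = 7.837e+12 1/m^2


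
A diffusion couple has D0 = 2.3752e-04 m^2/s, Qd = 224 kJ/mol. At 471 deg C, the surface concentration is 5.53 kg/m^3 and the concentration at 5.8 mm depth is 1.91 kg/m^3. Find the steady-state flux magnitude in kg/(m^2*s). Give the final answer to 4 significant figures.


Step 1: D = D0 * exp(-Qd/(R*T))
T = 471 + 273.15 = 744.15 K
D = 2.3752e-04 * exp(-224e3 / (8.314 * 744.15)) = 4.48481e-20 m^2/s
Step 2: J = D * (C1 - C2) / dx
J = 4.48481e-20 * (5.53 - 1.91) / 5.8e-03
J = 2.799e-17 kg/(m^2*s)


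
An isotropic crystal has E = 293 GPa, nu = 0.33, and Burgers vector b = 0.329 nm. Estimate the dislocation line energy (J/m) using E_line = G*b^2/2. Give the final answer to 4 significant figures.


Step 1: G = E / (2*(1+nu))
G = 293 / (2*(1+0.33)) = 110.15 GPa = 1.1015e+11 Pa
Step 2: E_line = G*b^2/2
b = 0.329 nm = 3.29e-10 m
E_line = 0.5 * 1.1015e+11 * (3.29e-10)^2 = 5.961e-09 J/m


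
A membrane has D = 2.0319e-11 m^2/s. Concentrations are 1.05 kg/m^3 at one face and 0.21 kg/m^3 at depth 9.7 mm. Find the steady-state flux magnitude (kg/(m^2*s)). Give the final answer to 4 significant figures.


J = -D * (dC/dx) = D * (C1 - C2) / dx
J = 2.0319e-11 * (1.05 - 0.21) / 9.7e-03
J = 1.76e-09 kg/(m^2*s)


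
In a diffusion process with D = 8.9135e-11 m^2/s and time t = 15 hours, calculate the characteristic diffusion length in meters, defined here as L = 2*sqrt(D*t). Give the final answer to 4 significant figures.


t = 15 hr = 54000 s
Diffusion length = 2*sqrt(D*t)
= 2*sqrt(8.9135e-11 * 54000)
= 4.388e-03 m


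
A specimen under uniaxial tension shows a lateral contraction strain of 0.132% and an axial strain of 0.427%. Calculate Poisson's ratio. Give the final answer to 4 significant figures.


nu = -epsilon_lat / epsilon_axial
Lateral strain is contraction (negative), so using magnitudes:
nu = 0.132 / 0.427
nu = 0.3091


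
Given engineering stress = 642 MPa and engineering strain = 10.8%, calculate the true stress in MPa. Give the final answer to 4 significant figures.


sigma_true = sigma_eng * (1 + epsilon_eng)
sigma_true = 642 * (1 + 0.108)
sigma_true = 711.3 MPa


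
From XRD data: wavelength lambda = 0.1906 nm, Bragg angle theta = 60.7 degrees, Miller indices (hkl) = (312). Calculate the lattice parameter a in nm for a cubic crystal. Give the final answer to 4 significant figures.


d = lambda / (2*sin(theta))
d = 0.1906 / (2*sin(60.7 deg))
d = 0.10928 nm
a = d * sqrt(h^2+k^2+l^2) = 0.10928 * sqrt(14)
a = 0.4089 nm


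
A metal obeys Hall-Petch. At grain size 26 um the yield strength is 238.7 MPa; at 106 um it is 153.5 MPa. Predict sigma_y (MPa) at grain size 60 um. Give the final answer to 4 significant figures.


sigma_y = sigma0 + k / sqrt(d)
1/sqrt(d1) = 1/sqrt(2.6e-05) = 196.116;  1/sqrt(d2) = 97.1286
k = (sigma1 - sigma2) / (1/sqrt(d1) - 1/sqrt(d2)) = (238.7 - 153.5) / (196.116 - 97.1286) = 0.860714 MPa*m^0.5
sigma0 = sigma1 - k/sqrt(d1) = 238.7 - 0.860714*196.116 = 69.9 MPa
sigma_y(d3) = 69.9 + 0.860714 / sqrt(6e-05) = 181 MPa


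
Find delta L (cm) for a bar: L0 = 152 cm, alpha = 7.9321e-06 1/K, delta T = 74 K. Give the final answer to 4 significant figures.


dL = L0 * alpha * dT
dL = 152 * 7.9321e-06 * 74
dL = 0.08922 cm


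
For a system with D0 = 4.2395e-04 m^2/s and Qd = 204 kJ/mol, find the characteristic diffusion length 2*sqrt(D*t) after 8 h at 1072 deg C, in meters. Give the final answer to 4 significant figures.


Step 1: D = D0 * exp(-Qd/(R*T))
T = 1345.15 K
D = 4.2395e-04 * exp(-204e3 / (8.314 * 1345.15)) = 5.07381e-12 m^2/s
Step 2: L = 2*sqrt(D*t)
t = 8 h = 28800 s
L = 2*sqrt(5.07381e-12 * 28800) = 7.645e-04 m


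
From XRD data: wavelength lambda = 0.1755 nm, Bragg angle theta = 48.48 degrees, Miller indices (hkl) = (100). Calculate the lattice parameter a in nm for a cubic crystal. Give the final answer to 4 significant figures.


d = lambda / (2*sin(theta))
d = 0.1755 / (2*sin(48.48 deg))
d = 0.117199 nm
a = d * sqrt(h^2+k^2+l^2) = 0.117199 * sqrt(1)
a = 0.1172 nm


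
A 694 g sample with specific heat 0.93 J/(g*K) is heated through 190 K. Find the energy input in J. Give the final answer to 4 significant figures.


Q = m * cp * dT
Q = 694 * 0.93 * 190
Q = 122600 J


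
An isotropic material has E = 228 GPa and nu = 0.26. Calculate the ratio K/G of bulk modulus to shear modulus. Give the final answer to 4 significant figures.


G = E / (2*(1+nu))
G = 228 / (2*(1+0.26)) = 90.4762 GPa
K = E / (3*(1-2*nu))
K = 228 / (3*(1-2*0.26)) = 158.333 GPa
K/G = 158.333 / 90.4762 = 1.75


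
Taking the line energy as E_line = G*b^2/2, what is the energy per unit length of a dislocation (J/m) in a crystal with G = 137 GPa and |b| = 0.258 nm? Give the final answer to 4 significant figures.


E = G*b^2/2
b = 0.258 nm = 2.58e-10 m
G = 137 GPa = 1.37e+11 Pa
E = 0.5 * 1.37e+11 * (2.58e-10)^2
E = 4.56e-09 J/m


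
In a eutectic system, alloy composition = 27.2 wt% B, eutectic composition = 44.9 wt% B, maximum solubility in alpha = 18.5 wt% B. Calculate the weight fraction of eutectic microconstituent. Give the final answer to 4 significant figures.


f_primary = (C_e - C0) / (C_e - C_alpha_max)
f_primary = (44.9 - 27.2) / (44.9 - 18.5)
f_primary = 0.670455
f_eutectic = 1 - 0.670455 = 0.3295


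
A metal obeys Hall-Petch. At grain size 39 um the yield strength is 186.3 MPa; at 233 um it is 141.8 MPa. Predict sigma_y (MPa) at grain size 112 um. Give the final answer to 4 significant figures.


sigma_y = sigma0 + k / sqrt(d)
1/sqrt(d1) = 1/sqrt(3.9e-05) = 160.128;  1/sqrt(d2) = 65.5122
k = (sigma1 - sigma2) / (1/sqrt(d1) - 1/sqrt(d2)) = (186.3 - 141.8) / (160.128 - 65.5122) = 0.470322 MPa*m^0.5
sigma0 = sigma1 - k/sqrt(d1) = 186.3 - 0.470322*160.128 = 110.988 MPa
sigma_y(d3) = 110.988 + 0.470322 / sqrt(1.12e-04) = 155.4 MPa


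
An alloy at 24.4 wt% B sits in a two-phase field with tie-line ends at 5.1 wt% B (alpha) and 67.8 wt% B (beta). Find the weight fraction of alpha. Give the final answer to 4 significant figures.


f_alpha = (C_beta - C0) / (C_beta - C_alpha)
f_alpha = (67.8 - 24.4) / (67.8 - 5.1)
f_alpha = 0.6922


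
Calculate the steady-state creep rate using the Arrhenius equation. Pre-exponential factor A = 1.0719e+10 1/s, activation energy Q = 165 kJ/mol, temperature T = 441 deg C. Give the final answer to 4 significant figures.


rate = A * exp(-Q / (R*T))
T = 441 + 273.15 = 714.15 K
rate = 1.0719e+10 * exp(-165e3 / (8.314 * 714.15))
rate = 9.146e-03 1/s


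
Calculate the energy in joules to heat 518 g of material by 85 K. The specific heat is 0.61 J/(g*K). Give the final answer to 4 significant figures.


Q = m * cp * dT
Q = 518 * 0.61 * 85
Q = 26860 J


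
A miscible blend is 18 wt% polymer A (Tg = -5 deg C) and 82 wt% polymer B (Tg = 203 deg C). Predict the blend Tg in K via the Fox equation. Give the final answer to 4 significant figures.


1/Tg = w1/Tg1 + w2/Tg2 (in Kelvin)
Tg1 = 268.15 K, Tg2 = 476.15 K
1/Tg = 0.18/268.15 + 0.82/476.15
Tg = 417.8 K


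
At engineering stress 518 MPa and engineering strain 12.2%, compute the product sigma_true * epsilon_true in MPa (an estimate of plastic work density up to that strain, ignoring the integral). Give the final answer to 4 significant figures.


sigma_true = sigma_eng * (1 + epsilon_eng)
sigma_true = 518 * (1 + 0.122) = 581.196 MPa
epsilon_true = ln(1 + epsilon_eng)
epsilon_true = ln(1 + 0.122) = 0.115113
sigma_true * epsilon_true = 581.196 * 0.115113 = 66.9 MPa


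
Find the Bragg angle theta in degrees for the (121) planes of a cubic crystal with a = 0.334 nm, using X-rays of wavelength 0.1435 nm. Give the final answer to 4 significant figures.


d = a / sqrt(h^2+k^2+l^2)
d = 0.334 / sqrt(6) = 0.136355 nm
lambda = 2*d*sin(theta)  =>  sin(theta) = lambda / (2*d)
sin(theta) = 0.1435 / (2 * 0.136355) = 0.5262
theta = 31.75 deg


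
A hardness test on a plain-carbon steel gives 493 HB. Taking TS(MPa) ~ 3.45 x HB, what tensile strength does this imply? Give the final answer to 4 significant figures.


TS (MPa) = 3.45 * HB
TS = 3.45 * 493
TS = 1701 MPa


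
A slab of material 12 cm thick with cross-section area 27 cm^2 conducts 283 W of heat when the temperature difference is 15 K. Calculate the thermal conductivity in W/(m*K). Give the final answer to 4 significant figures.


k = Q*L / (A*dT)
L = 0.12 m, A = 2.7e-03 m^2
k = 283 * 0.12 / (2.7e-03 * 15)
k = 838.5 W/(m*K)


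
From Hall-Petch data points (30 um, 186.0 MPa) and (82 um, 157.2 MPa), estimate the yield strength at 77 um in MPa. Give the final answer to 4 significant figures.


sigma_y = sigma0 + k / sqrt(d)
1/sqrt(d1) = 1/sqrt(3e-05) = 182.574;  1/sqrt(d2) = 110.432
k = (sigma1 - sigma2) / (1/sqrt(d1) - 1/sqrt(d2)) = (186.0 - 157.2) / (182.574 - 110.432) = 0.399209 MPa*m^0.5
sigma0 = sigma1 - k/sqrt(d1) = 186.0 - 0.399209*182.574 = 113.115 MPa
sigma_y(d3) = 113.115 + 0.399209 / sqrt(7.7e-05) = 158.6 MPa


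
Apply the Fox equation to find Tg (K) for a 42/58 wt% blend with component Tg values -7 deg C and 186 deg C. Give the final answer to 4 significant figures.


1/Tg = w1/Tg1 + w2/Tg2 (in Kelvin)
Tg1 = 266.15 K, Tg2 = 459.15 K
1/Tg = 0.42/266.15 + 0.58/459.15
Tg = 352 K


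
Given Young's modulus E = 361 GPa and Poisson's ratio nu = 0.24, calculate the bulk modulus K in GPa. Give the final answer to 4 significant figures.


K = E / (3*(1-2*nu))
K = 361 / (3*(1-2*0.24))
K = 231.4 GPa


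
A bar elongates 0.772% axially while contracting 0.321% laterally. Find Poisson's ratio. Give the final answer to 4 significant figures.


nu = -epsilon_lat / epsilon_axial
Lateral strain is contraction (negative), so using magnitudes:
nu = 0.321 / 0.772
nu = 0.4158


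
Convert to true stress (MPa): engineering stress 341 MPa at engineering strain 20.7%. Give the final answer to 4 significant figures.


sigma_true = sigma_eng * (1 + epsilon_eng)
sigma_true = 341 * (1 + 0.207)
sigma_true = 411.6 MPa


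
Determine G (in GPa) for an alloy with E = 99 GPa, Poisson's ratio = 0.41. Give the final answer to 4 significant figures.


G = E / (2*(1+nu))
G = 99 / (2*(1+0.41))
G = 35.11 GPa


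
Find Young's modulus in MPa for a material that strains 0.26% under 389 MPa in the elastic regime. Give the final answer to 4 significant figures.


E = sigma / epsilon
epsilon = 0.26% = 2.6e-03
E = 389 / 2.6e-03
E = 149600 MPa


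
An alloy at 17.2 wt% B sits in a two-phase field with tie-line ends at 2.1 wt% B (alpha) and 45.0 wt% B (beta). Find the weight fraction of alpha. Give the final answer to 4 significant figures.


f_alpha = (C_beta - C0) / (C_beta - C_alpha)
f_alpha = (45.0 - 17.2) / (45.0 - 2.1)
f_alpha = 0.648


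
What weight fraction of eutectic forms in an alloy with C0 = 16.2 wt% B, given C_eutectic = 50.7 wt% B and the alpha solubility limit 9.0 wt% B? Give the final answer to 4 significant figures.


f_primary = (C_e - C0) / (C_e - C_alpha_max)
f_primary = (50.7 - 16.2) / (50.7 - 9.0)
f_primary = 0.827338
f_eutectic = 1 - 0.827338 = 0.1727


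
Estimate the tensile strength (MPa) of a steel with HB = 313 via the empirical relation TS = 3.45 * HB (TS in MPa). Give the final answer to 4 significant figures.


TS (MPa) = 3.45 * HB
TS = 3.45 * 313
TS = 1080 MPa


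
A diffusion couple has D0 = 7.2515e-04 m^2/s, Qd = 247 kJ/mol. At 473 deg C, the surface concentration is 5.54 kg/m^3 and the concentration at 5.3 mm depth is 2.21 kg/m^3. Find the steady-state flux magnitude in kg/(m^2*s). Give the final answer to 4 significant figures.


Step 1: D = D0 * exp(-Qd/(R*T))
T = 473 + 273.15 = 746.15 K
D = 7.2515e-04 * exp(-247e3 / (8.314 * 746.15)) = 3.70197e-21 m^2/s
Step 2: J = D * (C1 - C2) / dx
J = 3.70197e-21 * (5.54 - 2.21) / 5.3e-03
J = 2.326e-18 kg/(m^2*s)


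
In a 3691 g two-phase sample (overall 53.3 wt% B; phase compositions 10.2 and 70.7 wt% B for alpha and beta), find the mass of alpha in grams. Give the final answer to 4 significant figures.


f_alpha = (C_beta - C0) / (C_beta - C_alpha)
f_alpha = (70.7 - 53.3) / (70.7 - 10.2) = 0.287603
m_alpha = f_alpha * m_total = 0.287603 * 3691 = 1062 g


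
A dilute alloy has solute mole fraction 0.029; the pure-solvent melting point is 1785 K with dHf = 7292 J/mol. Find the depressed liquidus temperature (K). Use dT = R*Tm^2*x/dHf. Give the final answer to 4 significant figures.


dT = R*Tm^2*x / dHf
dT = 8.314 * 1785^2 * 0.029 / 7292
dT = 105.351 K
T_new = 1785 - 105.351 = 1680 K


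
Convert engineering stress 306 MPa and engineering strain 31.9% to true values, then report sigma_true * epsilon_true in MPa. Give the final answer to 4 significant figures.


sigma_true = sigma_eng * (1 + epsilon_eng)
sigma_true = 306 * (1 + 0.319) = 403.614 MPa
epsilon_true = ln(1 + epsilon_eng)
epsilon_true = ln(1 + 0.319) = 0.276874
sigma_true * epsilon_true = 403.614 * 0.276874 = 111.8 MPa


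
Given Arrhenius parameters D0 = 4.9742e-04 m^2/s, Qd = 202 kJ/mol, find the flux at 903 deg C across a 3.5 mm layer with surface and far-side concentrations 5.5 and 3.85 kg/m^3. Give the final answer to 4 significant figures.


Step 1: D = D0 * exp(-Qd/(R*T))
T = 903 + 273.15 = 1176.15 K
D = 4.9742e-04 * exp(-202e3 / (8.314 * 1176.15)) = 5.31211e-13 m^2/s
Step 2: J = D * (C1 - C2) / dx
J = 5.31211e-13 * (5.5 - 3.85) / 3.5e-03
J = 2.504e-10 kg/(m^2*s)


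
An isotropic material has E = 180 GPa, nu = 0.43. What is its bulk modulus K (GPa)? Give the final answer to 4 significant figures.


K = E / (3*(1-2*nu))
K = 180 / (3*(1-2*0.43))
K = 428.6 GPa


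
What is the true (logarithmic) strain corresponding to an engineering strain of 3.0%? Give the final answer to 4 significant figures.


epsilon_true = ln(1 + epsilon_eng)
epsilon_true = ln(1 + 0.03)
epsilon_true = 0.02956


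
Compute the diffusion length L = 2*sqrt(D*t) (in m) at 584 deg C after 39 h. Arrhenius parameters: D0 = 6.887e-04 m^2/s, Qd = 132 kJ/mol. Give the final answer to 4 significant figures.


Step 1: D = D0 * exp(-Qd/(R*T))
T = 857.15 K
D = 6.887e-04 * exp(-132e3 / (8.314 * 857.15)) = 6.21831e-12 m^2/s
Step 2: L = 2*sqrt(D*t)
t = 39 h = 140400 s
L = 2*sqrt(6.21831e-12 * 140400) = 1.869e-03 m


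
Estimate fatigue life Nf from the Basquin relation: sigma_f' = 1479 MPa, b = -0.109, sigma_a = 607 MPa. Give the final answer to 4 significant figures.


sigma_a = sigma_f' * (2*Nf)^b
2*Nf = (sigma_a / sigma_f')^(1/b)
2*Nf = (607 / 1479)^(1/-0.109)
2*Nf = 3535.38
Nf = 1768 cycles


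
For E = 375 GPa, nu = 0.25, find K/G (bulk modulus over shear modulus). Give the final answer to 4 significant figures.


G = E / (2*(1+nu))
G = 375 / (2*(1+0.25)) = 150 GPa
K = E / (3*(1-2*nu))
K = 375 / (3*(1-2*0.25)) = 250 GPa
K/G = 250 / 150 = 1.667


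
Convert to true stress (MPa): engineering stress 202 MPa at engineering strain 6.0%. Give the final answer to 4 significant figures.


sigma_true = sigma_eng * (1 + epsilon_eng)
sigma_true = 202 * (1 + 0.06)
sigma_true = 214.1 MPa


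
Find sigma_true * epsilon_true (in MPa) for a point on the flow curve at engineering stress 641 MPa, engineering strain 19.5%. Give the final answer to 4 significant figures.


sigma_true = sigma_eng * (1 + epsilon_eng)
sigma_true = 641 * (1 + 0.195) = 765.995 MPa
epsilon_true = ln(1 + epsilon_eng)
epsilon_true = ln(1 + 0.195) = 0.178146
sigma_true * epsilon_true = 765.995 * 0.178146 = 136.5 MPa


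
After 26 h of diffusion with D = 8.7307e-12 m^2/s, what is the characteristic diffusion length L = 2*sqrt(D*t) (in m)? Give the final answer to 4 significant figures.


t = 26 hr = 93600 s
Diffusion length = 2*sqrt(D*t)
= 2*sqrt(8.7307e-12 * 93600)
= 1.808e-03 m


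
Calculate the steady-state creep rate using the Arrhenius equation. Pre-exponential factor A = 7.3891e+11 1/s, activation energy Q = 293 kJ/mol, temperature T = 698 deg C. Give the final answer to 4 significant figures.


rate = A * exp(-Q / (R*T))
T = 698 + 273.15 = 971.15 K
rate = 7.3891e+11 * exp(-293e3 / (8.314 * 971.15))
rate = 1.284e-04 1/s


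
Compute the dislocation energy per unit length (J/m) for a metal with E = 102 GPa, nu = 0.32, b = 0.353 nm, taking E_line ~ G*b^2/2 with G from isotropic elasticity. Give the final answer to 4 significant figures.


Step 1: G = E / (2*(1+nu))
G = 102 / (2*(1+0.32)) = 38.6364 GPa = 3.86364e+10 Pa
Step 2: E_line = G*b^2/2
b = 0.353 nm = 3.53e-10 m
E_line = 0.5 * 3.86364e+10 * (3.53e-10)^2 = 2.407e-09 J/m


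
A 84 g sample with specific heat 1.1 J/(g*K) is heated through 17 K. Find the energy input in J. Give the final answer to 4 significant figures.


Q = m * cp * dT
Q = 84 * 1.1 * 17
Q = 1571 J


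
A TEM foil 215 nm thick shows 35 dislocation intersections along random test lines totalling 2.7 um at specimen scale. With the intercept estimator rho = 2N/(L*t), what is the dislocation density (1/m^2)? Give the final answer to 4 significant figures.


rho = 2N / (L * t)
L = 2.7 um = 2.7e-06 m, t = 215 nm = 2.15e-07 m
rho = 2 * 35 / (2.7e-06 * 2.15e-07)
rho = 1.206e+14 1/m^2


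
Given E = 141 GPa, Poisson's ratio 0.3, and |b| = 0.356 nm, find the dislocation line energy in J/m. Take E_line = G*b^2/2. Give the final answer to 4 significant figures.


Step 1: G = E / (2*(1+nu))
G = 141 / (2*(1+0.3)) = 54.2308 GPa = 5.42308e+10 Pa
Step 2: E_line = G*b^2/2
b = 0.356 nm = 3.56e-10 m
E_line = 0.5 * 5.42308e+10 * (3.56e-10)^2 = 3.436e-09 J/m


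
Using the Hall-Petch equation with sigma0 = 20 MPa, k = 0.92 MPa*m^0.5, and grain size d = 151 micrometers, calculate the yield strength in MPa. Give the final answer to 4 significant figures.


sigma_y = sigma0 + k / sqrt(d)
d = 151 um = 1.51e-04 m
sigma_y = 20 + 0.92 / sqrt(1.51e-04)
sigma_y = 94.87 MPa


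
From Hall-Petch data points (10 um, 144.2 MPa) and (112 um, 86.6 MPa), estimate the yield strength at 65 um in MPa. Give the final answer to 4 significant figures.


sigma_y = sigma0 + k / sqrt(d)
1/sqrt(d1) = 1/sqrt(1e-05) = 316.228;  1/sqrt(d2) = 94.4911
k = (sigma1 - sigma2) / (1/sqrt(d1) - 1/sqrt(d2)) = (144.2 - 86.6) / (316.228 - 94.4911) = 0.259768 MPa*m^0.5
sigma0 = sigma1 - k/sqrt(d1) = 144.2 - 0.259768*316.228 = 62.0543 MPa
sigma_y(d3) = 62.0543 + 0.259768 / sqrt(6.5e-05) = 94.27 MPa


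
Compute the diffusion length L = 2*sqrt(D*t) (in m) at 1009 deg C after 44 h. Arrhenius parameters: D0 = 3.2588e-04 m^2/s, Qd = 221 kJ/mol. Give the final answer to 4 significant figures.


Step 1: D = D0 * exp(-Qd/(R*T))
T = 1282.15 K
D = 3.2588e-04 * exp(-221e3 / (8.314 * 1282.15)) = 3.23012e-13 m^2/s
Step 2: L = 2*sqrt(D*t)
t = 44 h = 158400 s
L = 2*sqrt(3.23012e-13 * 158400) = 4.524e-04 m


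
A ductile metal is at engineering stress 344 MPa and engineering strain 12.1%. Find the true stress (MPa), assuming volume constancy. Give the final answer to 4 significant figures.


sigma_true = sigma_eng * (1 + epsilon_eng)
sigma_true = 344 * (1 + 0.121)
sigma_true = 385.6 MPa


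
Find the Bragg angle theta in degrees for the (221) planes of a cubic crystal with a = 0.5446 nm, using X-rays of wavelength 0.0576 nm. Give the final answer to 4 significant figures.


d = a / sqrt(h^2+k^2+l^2)
d = 0.5446 / sqrt(9) = 0.181533 nm
lambda = 2*d*sin(theta)  =>  sin(theta) = lambda / (2*d)
sin(theta) = 0.0576 / (2 * 0.181533) = 0.158649
theta = 9.128 deg


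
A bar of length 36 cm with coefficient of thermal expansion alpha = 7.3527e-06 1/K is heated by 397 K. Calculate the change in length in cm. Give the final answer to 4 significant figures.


dL = L0 * alpha * dT
dL = 36 * 7.3527e-06 * 397
dL = 0.1051 cm


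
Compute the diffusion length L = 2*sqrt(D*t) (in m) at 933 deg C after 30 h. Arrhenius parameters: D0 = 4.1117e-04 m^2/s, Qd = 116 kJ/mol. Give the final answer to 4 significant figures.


Step 1: D = D0 * exp(-Qd/(R*T))
T = 1206.15 K
D = 4.1117e-04 * exp(-116e3 / (8.314 * 1206.15)) = 3.89258e-09 m^2/s
Step 2: L = 2*sqrt(D*t)
t = 30 h = 108000 s
L = 2*sqrt(3.89258e-09 * 108000) = 0.04101 m


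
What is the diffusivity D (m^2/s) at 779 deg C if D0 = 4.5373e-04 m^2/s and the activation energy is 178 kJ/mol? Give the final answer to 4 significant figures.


D = D0 * exp(-Qd / (R*T))
T = 1052.15 K
D = 4.5373e-04 * exp(-178e3 / (8.314 * 1052.15))
D = 6.6e-13 m^2/s


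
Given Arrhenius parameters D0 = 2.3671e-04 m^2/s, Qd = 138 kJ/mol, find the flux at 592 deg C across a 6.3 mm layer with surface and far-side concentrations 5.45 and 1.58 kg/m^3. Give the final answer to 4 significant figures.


Step 1: D = D0 * exp(-Qd/(R*T))
T = 592 + 273.15 = 865.15 K
D = 2.3671e-04 * exp(-138e3 / (8.314 * 865.15)) = 1.10147e-12 m^2/s
Step 2: J = D * (C1 - C2) / dx
J = 1.10147e-12 * (5.45 - 1.58) / 6.3e-03
J = 6.766e-10 kg/(m^2*s)


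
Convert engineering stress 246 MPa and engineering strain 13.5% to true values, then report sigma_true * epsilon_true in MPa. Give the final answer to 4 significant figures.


sigma_true = sigma_eng * (1 + epsilon_eng)
sigma_true = 246 * (1 + 0.135) = 279.21 MPa
epsilon_true = ln(1 + epsilon_eng)
epsilon_true = ln(1 + 0.135) = 0.126633
sigma_true * epsilon_true = 279.21 * 0.126633 = 35.36 MPa


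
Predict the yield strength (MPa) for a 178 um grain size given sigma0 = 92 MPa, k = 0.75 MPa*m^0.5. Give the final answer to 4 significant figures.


sigma_y = sigma0 + k / sqrt(d)
d = 178 um = 1.78e-04 m
sigma_y = 92 + 0.75 / sqrt(1.78e-04)
sigma_y = 148.2 MPa


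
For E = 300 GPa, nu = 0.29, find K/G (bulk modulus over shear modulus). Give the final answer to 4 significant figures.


G = E / (2*(1+nu))
G = 300 / (2*(1+0.29)) = 116.279 GPa
K = E / (3*(1-2*nu))
K = 300 / (3*(1-2*0.29)) = 238.095 GPa
K/G = 238.095 / 116.279 = 2.048


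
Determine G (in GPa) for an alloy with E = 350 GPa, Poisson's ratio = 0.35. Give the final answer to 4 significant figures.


G = E / (2*(1+nu))
G = 350 / (2*(1+0.35))
G = 129.6 GPa


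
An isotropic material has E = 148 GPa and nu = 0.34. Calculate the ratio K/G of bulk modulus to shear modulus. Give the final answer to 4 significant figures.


G = E / (2*(1+nu))
G = 148 / (2*(1+0.34)) = 55.2239 GPa
K = E / (3*(1-2*nu))
K = 148 / (3*(1-2*0.34)) = 154.167 GPa
K/G = 154.167 / 55.2239 = 2.792


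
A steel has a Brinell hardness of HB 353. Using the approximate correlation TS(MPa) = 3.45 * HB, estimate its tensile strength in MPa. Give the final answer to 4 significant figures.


TS (MPa) = 3.45 * HB
TS = 3.45 * 353
TS = 1218 MPa


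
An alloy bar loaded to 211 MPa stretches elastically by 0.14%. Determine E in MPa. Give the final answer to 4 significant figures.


E = sigma / epsilon
epsilon = 0.14% = 1.4e-03
E = 211 / 1.4e-03
E = 150700 MPa


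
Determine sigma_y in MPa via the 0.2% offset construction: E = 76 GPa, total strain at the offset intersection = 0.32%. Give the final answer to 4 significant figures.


Offset strain = 0.002
Elastic strain at yield = total_strain - offset = 3.2e-03 - 0.002 = 1.2e-03
sigma_y = E * elastic_strain = 76000 * 1.2e-03
sigma_y = 91.2 MPa


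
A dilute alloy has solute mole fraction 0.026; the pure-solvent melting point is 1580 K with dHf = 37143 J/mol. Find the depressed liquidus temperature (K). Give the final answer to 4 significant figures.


dT = R*Tm^2*x / dHf
dT = 8.314 * 1580^2 * 0.026 / 37143
dT = 14.5285 K
T_new = 1580 - 14.5285 = 1565 K


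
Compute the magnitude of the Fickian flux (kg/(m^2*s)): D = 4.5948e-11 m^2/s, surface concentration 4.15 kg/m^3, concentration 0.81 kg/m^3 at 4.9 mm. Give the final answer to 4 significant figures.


J = -D * (dC/dx) = D * (C1 - C2) / dx
J = 4.5948e-11 * (4.15 - 0.81) / 4.9e-03
J = 3.132e-08 kg/(m^2*s)


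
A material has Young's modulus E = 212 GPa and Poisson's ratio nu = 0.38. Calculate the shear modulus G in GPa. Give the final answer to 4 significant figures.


G = E / (2*(1+nu))
G = 212 / (2*(1+0.38))
G = 76.81 GPa


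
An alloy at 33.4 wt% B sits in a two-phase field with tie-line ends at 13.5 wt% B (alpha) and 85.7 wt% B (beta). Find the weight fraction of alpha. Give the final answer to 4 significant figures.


f_alpha = (C_beta - C0) / (C_beta - C_alpha)
f_alpha = (85.7 - 33.4) / (85.7 - 13.5)
f_alpha = 0.7244


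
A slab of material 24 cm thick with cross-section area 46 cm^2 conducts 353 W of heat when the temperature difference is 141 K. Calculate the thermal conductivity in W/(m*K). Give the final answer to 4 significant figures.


k = Q*L / (A*dT)
L = 0.24 m, A = 4.6e-03 m^2
k = 353 * 0.24 / (4.6e-03 * 141)
k = 130.6 W/(m*K)


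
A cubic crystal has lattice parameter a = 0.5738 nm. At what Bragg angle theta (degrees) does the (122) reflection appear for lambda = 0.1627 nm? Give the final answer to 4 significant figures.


d = a / sqrt(h^2+k^2+l^2)
d = 0.5738 / sqrt(9) = 0.191267 nm
lambda = 2*d*sin(theta)  =>  sin(theta) = lambda / (2*d)
sin(theta) = 0.1627 / (2 * 0.191267) = 0.425322
theta = 25.17 deg


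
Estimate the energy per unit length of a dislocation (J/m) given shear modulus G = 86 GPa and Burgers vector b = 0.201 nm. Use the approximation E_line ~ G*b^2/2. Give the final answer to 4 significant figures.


E = G*b^2/2
b = 0.201 nm = 2.01e-10 m
G = 86 GPa = 8.6e+10 Pa
E = 0.5 * 8.6e+10 * (2.01e-10)^2
E = 1.737e-09 J/m


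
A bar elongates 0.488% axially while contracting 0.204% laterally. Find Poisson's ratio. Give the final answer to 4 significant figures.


nu = -epsilon_lat / epsilon_axial
Lateral strain is contraction (negative), so using magnitudes:
nu = 0.204 / 0.488
nu = 0.418


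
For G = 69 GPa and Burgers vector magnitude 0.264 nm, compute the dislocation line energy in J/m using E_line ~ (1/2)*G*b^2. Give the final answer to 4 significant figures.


E = G*b^2/2
b = 0.264 nm = 2.64e-10 m
G = 69 GPa = 6.9e+10 Pa
E = 0.5 * 6.9e+10 * (2.64e-10)^2
E = 2.405e-09 J/m
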